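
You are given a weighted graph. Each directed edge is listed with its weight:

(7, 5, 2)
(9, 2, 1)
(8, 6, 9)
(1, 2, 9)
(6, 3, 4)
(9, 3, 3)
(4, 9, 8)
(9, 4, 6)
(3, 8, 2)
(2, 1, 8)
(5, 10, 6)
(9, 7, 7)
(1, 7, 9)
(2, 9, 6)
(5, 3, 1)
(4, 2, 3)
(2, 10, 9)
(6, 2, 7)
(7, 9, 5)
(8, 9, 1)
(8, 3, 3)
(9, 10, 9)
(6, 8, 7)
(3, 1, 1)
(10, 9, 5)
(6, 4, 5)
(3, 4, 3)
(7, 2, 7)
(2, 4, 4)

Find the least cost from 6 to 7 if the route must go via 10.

28

Best 6 to 10: 6–2–10 costing 16
Best 10 to 7: 10–9–7 costing 12
Total via 10: 16 + 12 = 28.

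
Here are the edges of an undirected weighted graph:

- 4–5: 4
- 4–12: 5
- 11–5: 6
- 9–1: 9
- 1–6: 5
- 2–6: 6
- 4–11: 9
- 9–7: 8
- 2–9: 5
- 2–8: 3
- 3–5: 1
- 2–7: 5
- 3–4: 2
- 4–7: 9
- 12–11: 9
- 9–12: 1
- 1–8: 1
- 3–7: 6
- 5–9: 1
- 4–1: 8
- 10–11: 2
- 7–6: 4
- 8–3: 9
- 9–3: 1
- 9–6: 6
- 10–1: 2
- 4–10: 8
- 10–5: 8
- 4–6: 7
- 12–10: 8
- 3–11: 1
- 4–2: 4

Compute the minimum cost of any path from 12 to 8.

8

Enumerating some paths:
12–9–3–11–10–1–8: 1+1+1+2+2+1 = 8
12–9–2–8: 1+5+3 = 9
12–9–5–3–11–10–1–8: 1+1+1+1+2+2+1 = 9
12–10–1–8: 8+2+1 = 11
Cheapest is 12–9–3–11–10–1–8 at 8.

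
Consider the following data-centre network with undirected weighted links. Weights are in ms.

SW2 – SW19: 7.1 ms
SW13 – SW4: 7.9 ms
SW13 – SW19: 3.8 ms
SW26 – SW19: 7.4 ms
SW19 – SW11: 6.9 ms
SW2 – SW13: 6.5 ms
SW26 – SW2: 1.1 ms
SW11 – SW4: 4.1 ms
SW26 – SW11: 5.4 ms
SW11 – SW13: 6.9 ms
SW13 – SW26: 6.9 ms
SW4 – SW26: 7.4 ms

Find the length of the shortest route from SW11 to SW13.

6.9 ms

Shortest distances from SW11:
SW11: 0
SW4: 4.1  (via SW11)
SW26: 5.4  (via SW11)
SW2: 6.5  (via SW26)
SW19: 6.9  (via SW11)
SW13: 6.9  (via SW11)
Shortest route: SW11 → SW13 = 6.9 ms.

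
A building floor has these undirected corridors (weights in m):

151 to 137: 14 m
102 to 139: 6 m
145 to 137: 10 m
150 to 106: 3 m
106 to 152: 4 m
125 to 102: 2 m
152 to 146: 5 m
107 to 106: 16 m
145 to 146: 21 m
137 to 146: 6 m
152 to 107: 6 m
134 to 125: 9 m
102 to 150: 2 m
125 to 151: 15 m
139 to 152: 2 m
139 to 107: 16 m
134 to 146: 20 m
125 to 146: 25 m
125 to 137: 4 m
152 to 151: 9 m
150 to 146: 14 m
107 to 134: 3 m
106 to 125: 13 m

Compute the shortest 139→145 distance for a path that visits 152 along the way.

23 m

Best 139 to 152: 139–152 costing 2
Shortest 152→145: 152–146–137–145 = 21
Total via 152: 2 + 21 = 23 m.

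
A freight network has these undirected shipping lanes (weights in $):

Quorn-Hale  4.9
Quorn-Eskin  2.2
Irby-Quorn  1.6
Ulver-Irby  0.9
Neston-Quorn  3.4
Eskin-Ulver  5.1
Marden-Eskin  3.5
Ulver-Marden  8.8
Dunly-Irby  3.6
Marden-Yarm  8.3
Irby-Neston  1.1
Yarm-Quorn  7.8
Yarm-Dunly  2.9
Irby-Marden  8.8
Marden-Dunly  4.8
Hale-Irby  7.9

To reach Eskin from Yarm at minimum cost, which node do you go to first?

Candidate routes:
Yarm → Dunly → Marden → Eskin: 2.9+4.8+3.5 = 11.2
Yarm → Dunly → Irby → Quorn → Eskin: 2.9+3.6+1.6+2.2 = 10.3
Yarm → Quorn → Eskin: 7.8+2.2 = 10
Cheapest is Yarm → Quorn → Eskin at $10.
So from Yarm the first move is to Quorn.

Quorn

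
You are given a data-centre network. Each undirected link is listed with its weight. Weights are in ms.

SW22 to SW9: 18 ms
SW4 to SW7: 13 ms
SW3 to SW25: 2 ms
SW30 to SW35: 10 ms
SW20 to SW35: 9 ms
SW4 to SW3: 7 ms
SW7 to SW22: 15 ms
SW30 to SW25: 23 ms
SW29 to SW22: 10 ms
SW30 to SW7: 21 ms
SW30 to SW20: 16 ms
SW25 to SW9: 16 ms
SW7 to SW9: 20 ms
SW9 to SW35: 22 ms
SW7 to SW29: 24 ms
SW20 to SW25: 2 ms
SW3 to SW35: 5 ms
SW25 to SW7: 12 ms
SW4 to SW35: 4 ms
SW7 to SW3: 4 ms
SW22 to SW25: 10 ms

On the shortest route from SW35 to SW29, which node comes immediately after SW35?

Candidate routes:
SW35–SW4–SW3–SW25–SW22–SW29: 4+7+2+10+10 = 33
SW35–SW20–SW25–SW22–SW29: 9+2+10+10 = 31
SW35–SW3–SW25–SW22–SW29: 5+2+10+10 = 27
SW35–SW3–SW7–SW29: 5+4+24 = 33
The minimum is 27 ms via SW35–SW3–SW25–SW22–SW29.
So from SW35 the first move is to SW3.

SW3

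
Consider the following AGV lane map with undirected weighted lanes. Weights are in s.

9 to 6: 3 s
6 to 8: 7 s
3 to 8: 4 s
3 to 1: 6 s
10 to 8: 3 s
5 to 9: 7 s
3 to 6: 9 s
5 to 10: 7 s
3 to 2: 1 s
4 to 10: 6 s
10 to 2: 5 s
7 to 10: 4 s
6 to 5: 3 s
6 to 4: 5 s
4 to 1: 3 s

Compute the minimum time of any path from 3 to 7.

10 s

Compare a few routes:
3 → 8 → 10 → 7: 4+3+4 = 11
3 → 2 → 10 → 7: 1+5+4 = 10
Cheapest is 3 → 2 → 10 → 7 at 10 s.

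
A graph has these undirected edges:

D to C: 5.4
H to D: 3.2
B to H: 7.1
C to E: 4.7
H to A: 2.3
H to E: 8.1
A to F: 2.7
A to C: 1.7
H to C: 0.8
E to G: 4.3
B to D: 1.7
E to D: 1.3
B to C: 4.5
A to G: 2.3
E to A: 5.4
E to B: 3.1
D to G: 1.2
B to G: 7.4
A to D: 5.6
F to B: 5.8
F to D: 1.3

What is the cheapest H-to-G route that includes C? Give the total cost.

Shortest H→C: H → C = 0.8
Shortest C→G: C → A → G = 4
Total via C: 0.8 + 4 = 4.8.

4.8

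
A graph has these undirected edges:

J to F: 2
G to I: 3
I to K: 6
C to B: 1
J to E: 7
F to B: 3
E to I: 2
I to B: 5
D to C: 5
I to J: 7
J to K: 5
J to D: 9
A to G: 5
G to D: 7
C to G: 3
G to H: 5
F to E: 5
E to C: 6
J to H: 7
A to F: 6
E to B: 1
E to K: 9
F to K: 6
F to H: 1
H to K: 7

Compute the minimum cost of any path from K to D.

14

Candidate routes:
K → F → B → C → D: 6+3+1+5 = 15
K → J → D: 5+9 = 14
Cheapest is K → J → D at 14.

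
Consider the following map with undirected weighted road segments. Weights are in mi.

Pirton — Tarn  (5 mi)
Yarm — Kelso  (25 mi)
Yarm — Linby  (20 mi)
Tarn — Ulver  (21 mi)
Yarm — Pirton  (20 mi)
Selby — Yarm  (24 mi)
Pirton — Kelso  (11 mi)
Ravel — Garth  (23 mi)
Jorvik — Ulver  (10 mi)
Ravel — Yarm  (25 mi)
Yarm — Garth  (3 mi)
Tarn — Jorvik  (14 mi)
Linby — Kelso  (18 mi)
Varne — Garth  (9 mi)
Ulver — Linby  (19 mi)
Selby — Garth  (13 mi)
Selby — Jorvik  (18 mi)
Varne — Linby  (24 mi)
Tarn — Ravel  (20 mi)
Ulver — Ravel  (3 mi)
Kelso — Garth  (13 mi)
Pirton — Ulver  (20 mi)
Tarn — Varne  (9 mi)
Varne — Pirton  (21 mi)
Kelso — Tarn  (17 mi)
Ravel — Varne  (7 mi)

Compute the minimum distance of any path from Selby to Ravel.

29 mi

Running Dijkstra from Selby:
Selby: 0
Garth: 13  (via Selby)
Yarm: 16  (via Garth)
Jorvik: 18  (via Selby)
Varne: 22  (via Garth)
Kelso: 26  (via Garth)
Ulver: 28  (via Jorvik)
Ravel: 29  (via Varne)
Shortest route: Selby–Garth–Varne–Ravel = 29 mi.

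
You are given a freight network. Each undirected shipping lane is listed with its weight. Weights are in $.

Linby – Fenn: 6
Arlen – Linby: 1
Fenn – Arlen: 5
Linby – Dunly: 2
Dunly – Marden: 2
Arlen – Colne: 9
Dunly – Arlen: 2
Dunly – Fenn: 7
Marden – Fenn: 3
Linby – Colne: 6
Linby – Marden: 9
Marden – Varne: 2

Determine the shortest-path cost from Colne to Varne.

$12

Enumerating some paths:
Colne - Linby - Arlen - Dunly - Marden - Varne: 6+1+2+2+2 = 13
Colne - Linby - Dunly - Marden - Varne: 6+2+2+2 = 12
Colne - Arlen - Dunly - Marden - Varne: 9+2+2+2 = 15
Colne - Arlen - Linby - Dunly - Marden - Varne: 9+1+2+2+2 = 16
The minimum is $12 via Colne - Linby - Dunly - Marden - Varne.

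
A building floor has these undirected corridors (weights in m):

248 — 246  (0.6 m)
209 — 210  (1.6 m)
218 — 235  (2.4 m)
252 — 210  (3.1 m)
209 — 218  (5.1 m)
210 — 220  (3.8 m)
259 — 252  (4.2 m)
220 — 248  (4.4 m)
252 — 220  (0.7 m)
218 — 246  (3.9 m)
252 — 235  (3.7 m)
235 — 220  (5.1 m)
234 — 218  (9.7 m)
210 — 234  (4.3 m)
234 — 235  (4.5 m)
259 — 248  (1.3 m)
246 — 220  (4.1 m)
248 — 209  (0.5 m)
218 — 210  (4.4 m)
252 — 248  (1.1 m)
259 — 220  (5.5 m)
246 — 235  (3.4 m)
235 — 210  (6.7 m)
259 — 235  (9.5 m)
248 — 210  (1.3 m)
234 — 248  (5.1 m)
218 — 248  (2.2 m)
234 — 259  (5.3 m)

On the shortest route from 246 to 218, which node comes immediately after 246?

248

Enumerating some paths:
246 - 235 - 218: 3.4+2.4 = 5.8
246 - 248 - 209 - 218: 0.6+0.5+5.1 = 6.2
246 - 218: 3.9 = 3.9
246 - 248 - 218: 0.6+2.2 = 2.8
Cheapest is 246 - 248 - 218 at 2.8 m.
So from 246 the first move is to 248.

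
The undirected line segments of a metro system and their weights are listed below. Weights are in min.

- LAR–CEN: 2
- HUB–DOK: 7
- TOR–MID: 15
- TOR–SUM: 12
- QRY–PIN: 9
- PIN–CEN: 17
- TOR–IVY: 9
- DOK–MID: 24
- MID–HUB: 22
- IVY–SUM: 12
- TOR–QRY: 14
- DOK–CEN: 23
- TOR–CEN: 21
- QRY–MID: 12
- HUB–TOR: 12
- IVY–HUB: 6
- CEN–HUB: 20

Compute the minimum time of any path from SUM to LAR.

35 min

Enumerating some paths:
SUM - TOR - CEN - LAR: 12+21+2 = 35
SUM - IVY - TOR - CEN - LAR: 12+9+21+2 = 44
SUM - IVY - HUB - CEN - LAR: 12+6+20+2 = 40
The minimum is 35 min via SUM - TOR - CEN - LAR.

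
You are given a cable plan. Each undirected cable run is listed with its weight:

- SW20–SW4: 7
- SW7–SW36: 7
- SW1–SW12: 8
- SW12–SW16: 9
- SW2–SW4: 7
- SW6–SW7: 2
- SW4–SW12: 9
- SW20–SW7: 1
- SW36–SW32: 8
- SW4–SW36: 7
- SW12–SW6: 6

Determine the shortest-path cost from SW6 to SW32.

17

Enumerating some paths:
SW6 → SW7 → SW36 → SW32: 2+7+8 = 17
SW6 → SW12 → SW4 → SW20 → SW7 → SW36 → SW32: 6+9+7+1+7+8 = 38
SW6 → SW12 → SW4 → SW36 → SW32: 6+9+7+8 = 30
SW6 → SW7 → SW20 → SW4 → SW36 → SW32: 2+1+7+7+8 = 25
The minimum is 17 via SW6 → SW7 → SW36 → SW32.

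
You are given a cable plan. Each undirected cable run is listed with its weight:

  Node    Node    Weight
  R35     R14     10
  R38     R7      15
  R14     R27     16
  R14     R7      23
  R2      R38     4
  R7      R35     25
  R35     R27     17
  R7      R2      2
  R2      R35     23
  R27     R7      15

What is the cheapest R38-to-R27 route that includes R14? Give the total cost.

45

Best R38 to R14: R38 → R2 → R7 → R14 costing 29
Best R14 to R27: R14 → R27 costing 16
Total via R14: 29 + 16 = 45.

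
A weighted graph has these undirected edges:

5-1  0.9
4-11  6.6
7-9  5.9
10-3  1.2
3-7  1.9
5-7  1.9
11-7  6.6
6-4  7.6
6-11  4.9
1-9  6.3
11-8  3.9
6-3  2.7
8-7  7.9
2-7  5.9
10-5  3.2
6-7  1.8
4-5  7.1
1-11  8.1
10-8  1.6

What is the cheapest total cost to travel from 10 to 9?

9

Shortest distances from 10:
10: 0
3: 1.2  (via 10)
8: 1.6  (via 10)
7: 3.1  (via 3)
5: 3.2  (via 10)
6: 3.9  (via 3)
1: 4.1  (via 5)
11: 5.5  (via 8)
2: 9  (via 7)
9: 9  (via 7)
Shortest route: 10 → 3 → 7 → 9 = 9.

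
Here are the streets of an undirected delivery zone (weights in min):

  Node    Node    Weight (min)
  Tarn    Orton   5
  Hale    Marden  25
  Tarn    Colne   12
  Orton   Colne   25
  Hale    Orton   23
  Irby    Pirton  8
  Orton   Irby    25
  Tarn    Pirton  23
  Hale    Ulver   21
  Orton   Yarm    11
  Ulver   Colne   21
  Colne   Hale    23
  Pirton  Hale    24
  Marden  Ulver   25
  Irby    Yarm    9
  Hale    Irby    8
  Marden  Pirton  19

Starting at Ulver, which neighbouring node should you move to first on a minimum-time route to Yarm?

Hale

Enumerating some paths:
Ulver → Colne → Orton → Yarm: 21+25+11 = 57
Ulver → Colne → Tarn → Orton → Yarm: 21+12+5+11 = 49
Ulver → Hale → Irby → Yarm: 21+8+9 = 38
Ulver → Hale → Orton → Yarm: 21+23+11 = 55
Cheapest is Ulver → Hale → Irby → Yarm at 38 min.
So from Ulver the first move is to Hale.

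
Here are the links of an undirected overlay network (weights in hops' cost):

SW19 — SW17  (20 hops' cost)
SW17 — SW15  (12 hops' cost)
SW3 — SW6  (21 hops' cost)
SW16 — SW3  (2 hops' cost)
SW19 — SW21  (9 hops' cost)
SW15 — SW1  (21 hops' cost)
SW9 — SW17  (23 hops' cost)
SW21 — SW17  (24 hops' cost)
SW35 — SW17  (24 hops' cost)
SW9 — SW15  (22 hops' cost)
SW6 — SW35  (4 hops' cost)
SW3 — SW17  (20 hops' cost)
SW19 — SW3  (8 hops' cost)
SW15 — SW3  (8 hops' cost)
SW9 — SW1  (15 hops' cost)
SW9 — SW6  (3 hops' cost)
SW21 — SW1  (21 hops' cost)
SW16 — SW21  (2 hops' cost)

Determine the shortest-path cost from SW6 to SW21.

25 hops' cost

Settle nodes by increasing distance from SW6:
SW6: 0
SW9: 3  (via SW6)
SW35: 4  (via SW6)
SW1: 18  (via SW9)
SW3: 21  (via SW6)
SW16: 23  (via SW3)
SW21: 25  (via SW16)
Shortest route: SW6–SW3–SW16–SW21 = 25 hops' cost.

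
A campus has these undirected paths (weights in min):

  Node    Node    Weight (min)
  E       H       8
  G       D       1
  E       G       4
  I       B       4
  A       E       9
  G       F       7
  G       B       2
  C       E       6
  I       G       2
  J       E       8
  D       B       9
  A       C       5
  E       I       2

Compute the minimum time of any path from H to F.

Enumerating some paths:
H - E - G - F: 8+4+7 = 19
H - E - I - B - G - F: 8+2+4+2+7 = 23
Cheapest is H - E - G - F at 19 min.

19 min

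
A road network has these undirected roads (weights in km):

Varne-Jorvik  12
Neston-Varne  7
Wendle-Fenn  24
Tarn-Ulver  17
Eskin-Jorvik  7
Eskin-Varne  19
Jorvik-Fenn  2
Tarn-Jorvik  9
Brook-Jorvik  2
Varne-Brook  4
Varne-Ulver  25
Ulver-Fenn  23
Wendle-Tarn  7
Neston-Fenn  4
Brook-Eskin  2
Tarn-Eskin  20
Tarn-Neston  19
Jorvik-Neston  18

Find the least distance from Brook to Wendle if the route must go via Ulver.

51 km

Shortest Brook→Ulver: Brook–Jorvik–Fenn–Ulver = 27
Best Ulver to Wendle: Ulver–Tarn–Wendle costing 24
Total via Ulver: 27 + 24 = 51 km.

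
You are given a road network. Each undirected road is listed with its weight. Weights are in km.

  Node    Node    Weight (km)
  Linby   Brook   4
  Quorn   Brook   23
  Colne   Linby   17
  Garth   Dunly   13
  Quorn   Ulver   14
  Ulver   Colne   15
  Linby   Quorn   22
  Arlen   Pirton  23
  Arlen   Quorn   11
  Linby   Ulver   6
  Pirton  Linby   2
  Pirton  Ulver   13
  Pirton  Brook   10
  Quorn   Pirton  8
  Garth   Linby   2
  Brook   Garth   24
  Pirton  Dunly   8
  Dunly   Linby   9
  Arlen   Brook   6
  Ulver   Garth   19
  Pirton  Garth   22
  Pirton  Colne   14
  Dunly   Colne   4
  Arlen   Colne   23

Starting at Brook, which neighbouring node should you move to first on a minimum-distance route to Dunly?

Enumerating some paths:
Brook–Linby–Dunly: 4+9 = 13
Brook–Linby–Pirton–Dunly: 4+2+8 = 14
Cheapest is Brook–Linby–Dunly at 13 km.
So from Brook the first move is to Linby.

Linby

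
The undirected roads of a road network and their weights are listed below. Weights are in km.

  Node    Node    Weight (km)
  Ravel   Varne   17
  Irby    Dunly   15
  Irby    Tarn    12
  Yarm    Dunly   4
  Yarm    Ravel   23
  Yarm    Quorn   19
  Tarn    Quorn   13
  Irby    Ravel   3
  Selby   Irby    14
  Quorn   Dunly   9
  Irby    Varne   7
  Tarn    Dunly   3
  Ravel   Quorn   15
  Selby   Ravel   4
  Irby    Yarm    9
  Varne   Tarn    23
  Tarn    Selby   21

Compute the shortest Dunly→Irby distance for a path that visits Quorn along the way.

Shortest Dunly→Quorn: Dunly → Quorn = 9
Shortest Quorn→Irby: Quorn → Ravel → Irby = 18
Total via Quorn: 9 + 18 = 27 km.

27 km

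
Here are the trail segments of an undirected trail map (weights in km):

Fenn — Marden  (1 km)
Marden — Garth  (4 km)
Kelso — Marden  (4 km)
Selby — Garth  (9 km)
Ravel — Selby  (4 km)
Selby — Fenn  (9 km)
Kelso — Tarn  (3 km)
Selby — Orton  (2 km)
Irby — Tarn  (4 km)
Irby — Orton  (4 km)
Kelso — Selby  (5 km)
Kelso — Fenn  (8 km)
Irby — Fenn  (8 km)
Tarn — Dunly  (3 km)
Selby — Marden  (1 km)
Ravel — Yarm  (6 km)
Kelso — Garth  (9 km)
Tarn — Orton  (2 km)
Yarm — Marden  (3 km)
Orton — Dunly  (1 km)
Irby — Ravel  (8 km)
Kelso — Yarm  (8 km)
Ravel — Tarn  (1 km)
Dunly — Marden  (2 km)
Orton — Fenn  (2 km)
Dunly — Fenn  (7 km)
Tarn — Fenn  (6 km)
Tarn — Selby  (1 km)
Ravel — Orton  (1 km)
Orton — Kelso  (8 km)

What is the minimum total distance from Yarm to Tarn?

5 km

Compare a few routes:
Yarm → Marden → Selby → Tarn: 3+1+1 = 5
Yarm → Marden → Selby → Orton → Tarn: 3+1+2+2 = 8
Yarm → Ravel → Tarn: 6+1 = 7
Yarm → Marden → Selby → Orton → Ravel → Tarn: 3+1+2+1+1 = 8
Cheapest is Yarm → Marden → Selby → Tarn at 5 km.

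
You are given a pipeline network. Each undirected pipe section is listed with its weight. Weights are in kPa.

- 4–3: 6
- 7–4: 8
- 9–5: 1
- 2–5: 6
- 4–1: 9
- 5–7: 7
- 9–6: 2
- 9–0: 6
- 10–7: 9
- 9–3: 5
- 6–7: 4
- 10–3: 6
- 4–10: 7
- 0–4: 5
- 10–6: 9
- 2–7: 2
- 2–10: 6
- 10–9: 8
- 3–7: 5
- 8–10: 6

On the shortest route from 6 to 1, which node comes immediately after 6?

7

Enumerating some paths:
6 → 9 → 0 → 4 → 1: 2+6+5+9 = 22
6 → 7 → 4 → 1: 4+8+9 = 21
6 → 9 → 3 → 4 → 1: 2+5+6+9 = 22
Cheapest is 6 → 7 → 4 → 1 at 21 kPa.
So from 6 the first move is to 7.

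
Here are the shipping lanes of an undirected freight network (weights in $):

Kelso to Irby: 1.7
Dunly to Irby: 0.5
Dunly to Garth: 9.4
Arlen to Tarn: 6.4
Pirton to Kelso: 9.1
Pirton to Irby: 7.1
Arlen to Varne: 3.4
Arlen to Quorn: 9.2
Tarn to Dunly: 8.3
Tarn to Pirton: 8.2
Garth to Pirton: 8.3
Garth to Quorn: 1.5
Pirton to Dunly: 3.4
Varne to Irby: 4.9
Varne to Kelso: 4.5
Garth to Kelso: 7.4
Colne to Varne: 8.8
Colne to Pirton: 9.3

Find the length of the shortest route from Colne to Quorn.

Running Dijkstra from Colne:
Colne: 0
Varne: 8.8  (via Colne)
Pirton: 9.3  (via Colne)
Arlen: 12.2  (via Varne)
Dunly: 12.7  (via Pirton)
Irby: 13.2  (via Dunly)
Kelso: 13.3  (via Varne)
Tarn: 17.5  (via Pirton)
Garth: 17.6  (via Pirton)
Quorn: 19.1  (via Garth)
Shortest route: Colne → Pirton → Garth → Quorn = $19.1.

$19.1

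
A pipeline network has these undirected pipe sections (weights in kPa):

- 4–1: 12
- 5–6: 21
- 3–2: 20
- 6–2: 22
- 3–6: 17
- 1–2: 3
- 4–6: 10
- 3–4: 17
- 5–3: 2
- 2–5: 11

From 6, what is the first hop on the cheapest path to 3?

Enumerating some paths:
6 - 3: 17 = 17
6 - 5 - 3: 21+2 = 23
Cheapest is 6 - 3 at 17 kPa.
So from 6 the first move is to 3.

3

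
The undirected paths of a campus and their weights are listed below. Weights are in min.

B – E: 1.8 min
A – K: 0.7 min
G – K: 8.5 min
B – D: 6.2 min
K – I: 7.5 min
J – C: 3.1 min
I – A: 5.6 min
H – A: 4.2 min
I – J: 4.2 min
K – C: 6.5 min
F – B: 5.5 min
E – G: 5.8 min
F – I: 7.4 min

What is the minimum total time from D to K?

22.3 min

Enumerating some paths:
D → B → F → I → K: 6.2+5.5+7.4+7.5 = 26.6
D → B → F → I → J → C → K: 6.2+5.5+7.4+4.2+3.1+6.5 = 32.9
D → B → F → I → A → K: 6.2+5.5+7.4+5.6+0.7 = 25.4
D → B → E → G → K: 6.2+1.8+5.8+8.5 = 22.3
The minimum is 22.3 min via D → B → E → G → K.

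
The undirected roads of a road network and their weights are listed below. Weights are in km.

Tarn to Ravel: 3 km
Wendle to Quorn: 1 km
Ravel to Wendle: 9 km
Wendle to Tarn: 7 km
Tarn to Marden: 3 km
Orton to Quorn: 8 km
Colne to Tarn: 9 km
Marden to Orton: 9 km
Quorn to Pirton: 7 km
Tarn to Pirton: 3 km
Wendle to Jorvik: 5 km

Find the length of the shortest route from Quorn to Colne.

Candidate routes:
Quorn - Wendle - Tarn - Colne: 1+7+9 = 17
Quorn - Pirton - Tarn - Colne: 7+3+9 = 19
Cheapest is Quorn - Wendle - Tarn - Colne at 17 km.

17 km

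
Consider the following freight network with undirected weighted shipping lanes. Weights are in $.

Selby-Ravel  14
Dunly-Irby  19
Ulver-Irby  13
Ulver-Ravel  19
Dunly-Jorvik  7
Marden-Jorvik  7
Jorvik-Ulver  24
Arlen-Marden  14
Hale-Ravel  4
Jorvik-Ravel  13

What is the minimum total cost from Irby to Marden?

$33

Candidate routes:
Irby–Ulver–Jorvik–Marden: 13+24+7 = 44
Irby–Dunly–Jorvik–Marden: 19+7+7 = 33
The minimum is $33 via Irby–Dunly–Jorvik–Marden.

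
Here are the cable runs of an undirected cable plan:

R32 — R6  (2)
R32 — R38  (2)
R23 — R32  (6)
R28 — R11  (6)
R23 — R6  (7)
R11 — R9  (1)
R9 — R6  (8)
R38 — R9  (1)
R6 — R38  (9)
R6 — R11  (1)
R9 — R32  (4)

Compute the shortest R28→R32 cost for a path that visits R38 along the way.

10

Best R28 to R38: R28–R11–R9–R38 costing 8
Shortest R38→R32: R38–R32 = 2
Total via R38: 8 + 2 = 10.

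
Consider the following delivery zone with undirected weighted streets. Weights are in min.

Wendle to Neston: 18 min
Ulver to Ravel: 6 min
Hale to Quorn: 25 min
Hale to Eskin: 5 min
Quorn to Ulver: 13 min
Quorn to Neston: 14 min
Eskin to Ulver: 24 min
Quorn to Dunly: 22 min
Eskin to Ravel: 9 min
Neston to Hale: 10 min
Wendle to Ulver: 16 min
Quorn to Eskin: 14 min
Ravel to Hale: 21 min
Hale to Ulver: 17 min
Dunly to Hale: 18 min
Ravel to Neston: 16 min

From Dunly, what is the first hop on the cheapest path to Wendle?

Enumerating some paths:
Dunly - Hale - Neston - Wendle: 18+10+18 = 46
Dunly - Quorn - Neston - Wendle: 22+14+18 = 54
Dunly - Hale - Ulver - Wendle: 18+17+16 = 51
Dunly - Quorn - Ulver - Wendle: 22+13+16 = 51
Cheapest is Dunly - Hale - Neston - Wendle at 46 min.
So from Dunly the first move is to Hale.

Hale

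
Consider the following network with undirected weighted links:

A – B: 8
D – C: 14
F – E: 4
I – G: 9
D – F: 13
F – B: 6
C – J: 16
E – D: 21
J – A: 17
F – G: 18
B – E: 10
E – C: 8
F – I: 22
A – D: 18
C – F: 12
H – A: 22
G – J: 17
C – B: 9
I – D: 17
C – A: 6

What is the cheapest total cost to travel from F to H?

36

Running Dijkstra from F:
F: 0
E: 4  (via F)
B: 6  (via F)
C: 12  (via F)
D: 13  (via F)
A: 14  (via B)
G: 18  (via F)
I: 22  (via F)
J: 28  (via C)
H: 36  (via A)
Shortest route: F–B–A–H = 36.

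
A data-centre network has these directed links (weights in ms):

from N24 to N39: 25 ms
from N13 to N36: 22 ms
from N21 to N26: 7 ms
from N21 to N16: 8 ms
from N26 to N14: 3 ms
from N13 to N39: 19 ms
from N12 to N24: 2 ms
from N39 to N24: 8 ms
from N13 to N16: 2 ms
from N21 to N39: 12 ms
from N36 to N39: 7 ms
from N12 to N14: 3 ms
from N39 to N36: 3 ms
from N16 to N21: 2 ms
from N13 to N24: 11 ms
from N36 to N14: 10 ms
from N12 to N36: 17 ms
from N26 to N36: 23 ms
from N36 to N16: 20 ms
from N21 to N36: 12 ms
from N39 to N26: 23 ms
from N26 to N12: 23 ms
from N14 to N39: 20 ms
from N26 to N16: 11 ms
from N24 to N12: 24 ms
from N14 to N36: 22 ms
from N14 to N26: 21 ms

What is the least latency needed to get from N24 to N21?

Settle nodes by increasing distance from N24:
N24: 0
N12: 24  (via N24)
N39: 25  (via N24)
N14: 27  (via N12)
N36: 28  (via N39)
N26: 48  (via N39)
N16: 48  (via N36)
N21: 50  (via N16)
Shortest route: N24–N39–N36–N16–N21 = 50 ms.

50 ms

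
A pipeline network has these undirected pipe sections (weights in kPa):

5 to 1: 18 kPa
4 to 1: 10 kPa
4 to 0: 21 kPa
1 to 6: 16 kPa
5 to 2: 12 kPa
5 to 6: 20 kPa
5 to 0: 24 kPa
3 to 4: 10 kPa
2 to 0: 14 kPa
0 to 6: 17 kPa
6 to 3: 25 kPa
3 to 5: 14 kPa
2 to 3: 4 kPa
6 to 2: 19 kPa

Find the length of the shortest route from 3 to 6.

23 kPa

Compare a few routes:
3–2–6: 4+19 = 23
3–6: 25 = 25
Cheapest is 3–2–6 at 23 kPa.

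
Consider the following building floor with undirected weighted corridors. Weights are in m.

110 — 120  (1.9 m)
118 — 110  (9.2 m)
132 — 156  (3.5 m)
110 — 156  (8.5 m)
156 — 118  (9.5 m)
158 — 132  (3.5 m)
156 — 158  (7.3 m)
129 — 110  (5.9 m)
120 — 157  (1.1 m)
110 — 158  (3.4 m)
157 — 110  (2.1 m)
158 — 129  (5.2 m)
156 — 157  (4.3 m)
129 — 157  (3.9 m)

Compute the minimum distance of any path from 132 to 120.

8.8 m

Shortest distances from 132:
132: 0
156: 3.5  (via 132)
158: 3.5  (via 132)
110: 6.9  (via 158)
157: 7.8  (via 156)
129: 8.7  (via 158)
120: 8.8  (via 110)
Shortest route: 132–158–110–120 = 8.8 m.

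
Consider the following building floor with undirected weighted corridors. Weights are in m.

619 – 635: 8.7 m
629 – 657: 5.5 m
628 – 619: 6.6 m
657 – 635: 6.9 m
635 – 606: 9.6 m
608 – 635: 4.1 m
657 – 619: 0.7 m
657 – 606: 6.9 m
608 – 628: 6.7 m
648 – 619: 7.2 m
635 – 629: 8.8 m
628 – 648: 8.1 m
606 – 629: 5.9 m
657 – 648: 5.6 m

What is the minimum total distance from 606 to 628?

Running Dijkstra from 606:
606: 0
629: 5.9  (via 606)
657: 6.9  (via 606)
619: 7.6  (via 657)
635: 9.6  (via 606)
648: 12.5  (via 657)
608: 13.7  (via 635)
628: 14.2  (via 619)
Shortest route: 606 → 657 → 619 → 628 = 14.2 m.

14.2 m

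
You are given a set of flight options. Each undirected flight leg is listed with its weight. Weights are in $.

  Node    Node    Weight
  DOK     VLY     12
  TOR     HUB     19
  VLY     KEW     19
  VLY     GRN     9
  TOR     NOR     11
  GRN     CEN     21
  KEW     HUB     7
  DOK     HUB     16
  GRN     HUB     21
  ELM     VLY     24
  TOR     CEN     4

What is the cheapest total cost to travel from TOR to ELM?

$58

Candidate routes:
TOR → CEN → GRN → VLY → ELM: 4+21+9+24 = 58
TOR → HUB → KEW → VLY → ELM: 19+7+19+24 = 69
The minimum is $58 via TOR → CEN → GRN → VLY → ELM.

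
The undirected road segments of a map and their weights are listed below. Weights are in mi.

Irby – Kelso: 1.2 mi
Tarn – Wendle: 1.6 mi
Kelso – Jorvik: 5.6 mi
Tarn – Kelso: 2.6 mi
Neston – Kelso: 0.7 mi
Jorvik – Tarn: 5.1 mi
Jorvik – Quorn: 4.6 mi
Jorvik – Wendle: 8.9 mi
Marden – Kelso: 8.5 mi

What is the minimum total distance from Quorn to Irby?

11.4 mi

Compare a few routes:
Quorn - Jorvik - Tarn - Kelso - Irby: 4.6+5.1+2.6+1.2 = 13.5
Quorn - Jorvik - Wendle - Tarn - Kelso - Irby: 4.6+8.9+1.6+2.6+1.2 = 18.9
Quorn - Jorvik - Kelso - Irby: 4.6+5.6+1.2 = 11.4
Cheapest is Quorn - Jorvik - Kelso - Irby at 11.4 mi.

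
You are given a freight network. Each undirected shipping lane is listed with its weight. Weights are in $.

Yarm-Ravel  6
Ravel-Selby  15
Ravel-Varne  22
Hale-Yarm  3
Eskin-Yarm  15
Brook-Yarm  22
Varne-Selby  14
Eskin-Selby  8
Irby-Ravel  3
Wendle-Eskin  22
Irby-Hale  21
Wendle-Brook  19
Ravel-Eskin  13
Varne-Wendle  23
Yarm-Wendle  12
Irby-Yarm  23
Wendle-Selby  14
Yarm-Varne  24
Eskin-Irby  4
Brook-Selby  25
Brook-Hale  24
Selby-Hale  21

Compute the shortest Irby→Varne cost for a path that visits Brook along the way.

Shortest Irby→Brook: Irby → Ravel → Yarm → Brook = 31
Shortest Brook→Varne: Brook → Selby → Varne = 39
Total via Brook: 31 + 39 = $70.

$70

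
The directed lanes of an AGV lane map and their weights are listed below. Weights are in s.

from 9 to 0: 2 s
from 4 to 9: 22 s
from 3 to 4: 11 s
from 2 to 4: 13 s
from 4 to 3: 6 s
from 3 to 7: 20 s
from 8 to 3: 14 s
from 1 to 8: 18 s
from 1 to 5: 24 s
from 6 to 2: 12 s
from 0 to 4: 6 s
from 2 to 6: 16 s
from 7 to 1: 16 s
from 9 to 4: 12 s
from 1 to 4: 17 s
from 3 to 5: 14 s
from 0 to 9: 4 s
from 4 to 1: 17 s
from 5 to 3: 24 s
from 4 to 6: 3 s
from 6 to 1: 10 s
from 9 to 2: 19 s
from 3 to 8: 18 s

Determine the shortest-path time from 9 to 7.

Running Dijkstra from 9:
9: 0
0: 2  (via 9)
4: 8  (via 0)
6: 11  (via 4)
3: 14  (via 4)
2: 19  (via 9)
1: 21  (via 6)
5: 28  (via 3)
8: 32  (via 3)
7: 34  (via 3)
Shortest route: 9–0–4–3–7 = 34 s.

34 s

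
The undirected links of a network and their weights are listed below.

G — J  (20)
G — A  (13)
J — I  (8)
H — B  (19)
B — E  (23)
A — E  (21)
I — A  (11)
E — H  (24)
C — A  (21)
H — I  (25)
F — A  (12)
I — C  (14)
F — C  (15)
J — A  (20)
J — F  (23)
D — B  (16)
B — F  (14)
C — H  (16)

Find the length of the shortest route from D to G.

Enumerating some paths:
D–B–F–J–G: 16+14+23+20 = 73
D–B–F–A–G: 16+14+12+13 = 55
D–B–F–C–A–G: 16+14+15+21+13 = 79
D–B–E–A–G: 16+23+21+13 = 73
Cheapest is D–B–F–A–G at 55.

55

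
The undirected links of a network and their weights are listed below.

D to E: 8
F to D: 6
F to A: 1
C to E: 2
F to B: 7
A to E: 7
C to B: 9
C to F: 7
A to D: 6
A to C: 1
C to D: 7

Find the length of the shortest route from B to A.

Running Dijkstra from B:
B: 0
F: 7  (via B)
A: 8  (via F)
Shortest route: B → F → A = 8.

8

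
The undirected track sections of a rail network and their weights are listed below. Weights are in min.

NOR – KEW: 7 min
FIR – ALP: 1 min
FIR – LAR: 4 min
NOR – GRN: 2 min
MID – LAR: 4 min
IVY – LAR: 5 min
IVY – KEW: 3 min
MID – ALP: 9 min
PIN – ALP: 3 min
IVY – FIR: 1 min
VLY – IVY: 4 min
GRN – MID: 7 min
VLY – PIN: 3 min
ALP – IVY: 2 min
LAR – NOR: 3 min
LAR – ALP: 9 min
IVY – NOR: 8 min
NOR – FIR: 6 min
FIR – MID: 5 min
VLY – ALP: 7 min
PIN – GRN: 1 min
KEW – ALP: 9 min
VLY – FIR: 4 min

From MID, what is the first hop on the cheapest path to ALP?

FIR

Candidate routes:
MID → ALP: 9 = 9
MID → FIR → IVY → ALP: 5+1+2 = 8
MID → FIR → ALP: 5+1 = 6
Cheapest is MID → FIR → ALP at 6 min.
So from MID the first move is to FIR.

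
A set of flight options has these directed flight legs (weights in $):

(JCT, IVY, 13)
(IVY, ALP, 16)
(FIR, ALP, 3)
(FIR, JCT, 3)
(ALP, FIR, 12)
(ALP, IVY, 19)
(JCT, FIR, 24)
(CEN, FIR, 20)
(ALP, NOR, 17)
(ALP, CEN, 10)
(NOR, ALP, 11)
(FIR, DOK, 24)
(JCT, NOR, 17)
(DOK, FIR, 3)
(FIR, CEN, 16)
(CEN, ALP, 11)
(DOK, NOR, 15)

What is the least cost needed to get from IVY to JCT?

Enumerating some paths:
IVY → ALP → FIR → JCT: 16+12+3 = 31
IVY → ALP → CEN → FIR → JCT: 16+10+20+3 = 49
Cheapest is IVY → ALP → FIR → JCT at $31.

$31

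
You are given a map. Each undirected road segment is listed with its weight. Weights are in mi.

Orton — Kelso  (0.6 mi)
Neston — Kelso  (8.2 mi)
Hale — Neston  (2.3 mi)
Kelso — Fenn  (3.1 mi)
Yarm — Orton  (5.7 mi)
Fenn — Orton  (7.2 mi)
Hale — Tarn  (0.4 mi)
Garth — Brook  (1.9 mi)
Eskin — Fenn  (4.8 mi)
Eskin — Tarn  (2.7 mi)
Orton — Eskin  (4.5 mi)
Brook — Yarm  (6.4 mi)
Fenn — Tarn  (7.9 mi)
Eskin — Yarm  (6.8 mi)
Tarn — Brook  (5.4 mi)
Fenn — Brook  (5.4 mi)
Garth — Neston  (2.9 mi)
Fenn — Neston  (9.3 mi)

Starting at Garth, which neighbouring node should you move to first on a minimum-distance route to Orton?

Compare a few routes:
Garth–Brook–Fenn–Kelso–Orton: 1.9+5.4+3.1+0.6 = 11
Garth–Brook–Yarm–Orton: 1.9+6.4+5.7 = 14
Garth–Neston–Kelso–Orton: 2.9+8.2+0.6 = 11.7
Garth–Neston–Hale–Tarn–Eskin–Orton: 2.9+2.3+0.4+2.7+4.5 = 12.8
Cheapest is Garth–Brook–Fenn–Kelso–Orton at 11 mi.
So from Garth the first move is to Brook.

Brook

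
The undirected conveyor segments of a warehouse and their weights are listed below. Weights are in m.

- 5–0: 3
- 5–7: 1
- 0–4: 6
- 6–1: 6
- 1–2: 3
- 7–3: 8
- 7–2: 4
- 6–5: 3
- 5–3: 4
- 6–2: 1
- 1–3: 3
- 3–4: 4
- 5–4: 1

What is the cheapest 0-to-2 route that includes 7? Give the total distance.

8 m

Shortest 0→7: 0–5–7 = 4
Shortest 7→2: 7–2 = 4
Total via 7: 4 + 4 = 8 m.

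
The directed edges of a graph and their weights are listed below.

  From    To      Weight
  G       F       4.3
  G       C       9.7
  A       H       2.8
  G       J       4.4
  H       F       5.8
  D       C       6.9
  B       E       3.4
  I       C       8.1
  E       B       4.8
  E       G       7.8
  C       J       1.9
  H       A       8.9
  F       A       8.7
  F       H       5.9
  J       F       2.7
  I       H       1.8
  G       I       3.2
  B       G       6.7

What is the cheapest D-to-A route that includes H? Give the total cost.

26.3

Shortest D→H: D → C → J → F → H = 17.4
Best H to A: H → A costing 8.9
Total via H: 17.4 + 8.9 = 26.3.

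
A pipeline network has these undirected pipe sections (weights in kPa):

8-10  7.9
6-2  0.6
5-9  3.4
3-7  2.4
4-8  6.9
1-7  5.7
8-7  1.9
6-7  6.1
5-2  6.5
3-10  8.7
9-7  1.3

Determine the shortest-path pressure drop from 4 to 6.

14.9 kPa

Enumerating some paths:
4 - 8 - 7 - 9 - 5 - 2 - 6: 6.9+1.9+1.3+3.4+6.5+0.6 = 20.6
4 - 8 - 7 - 6: 6.9+1.9+6.1 = 14.9
The minimum is 14.9 kPa via 4 - 8 - 7 - 6.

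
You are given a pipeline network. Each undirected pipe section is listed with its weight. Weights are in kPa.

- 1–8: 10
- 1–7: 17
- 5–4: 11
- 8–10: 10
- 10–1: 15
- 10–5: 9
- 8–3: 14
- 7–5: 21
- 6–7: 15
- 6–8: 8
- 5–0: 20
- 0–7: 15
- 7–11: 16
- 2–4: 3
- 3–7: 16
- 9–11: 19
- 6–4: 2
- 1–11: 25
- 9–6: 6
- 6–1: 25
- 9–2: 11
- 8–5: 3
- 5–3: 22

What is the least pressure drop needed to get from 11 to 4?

Shortest distances from 11:
11: 0
7: 16  (via 11)
9: 19  (via 11)
1: 25  (via 11)
6: 25  (via 9)
4: 27  (via 6)
Shortest route: 11 → 9 → 6 → 4 = 27 kPa.

27 kPa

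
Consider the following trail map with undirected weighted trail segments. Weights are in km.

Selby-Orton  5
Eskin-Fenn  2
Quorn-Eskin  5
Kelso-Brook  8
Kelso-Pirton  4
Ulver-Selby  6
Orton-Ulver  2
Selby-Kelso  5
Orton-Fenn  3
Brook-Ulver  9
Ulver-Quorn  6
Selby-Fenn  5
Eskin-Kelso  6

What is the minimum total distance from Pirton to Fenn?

Enumerating some paths:
Pirton - Kelso - Eskin - Fenn: 4+6+2 = 12
Pirton - Kelso - Selby - Fenn: 4+5+5 = 14
The minimum is 12 km via Pirton - Kelso - Eskin - Fenn.

12 km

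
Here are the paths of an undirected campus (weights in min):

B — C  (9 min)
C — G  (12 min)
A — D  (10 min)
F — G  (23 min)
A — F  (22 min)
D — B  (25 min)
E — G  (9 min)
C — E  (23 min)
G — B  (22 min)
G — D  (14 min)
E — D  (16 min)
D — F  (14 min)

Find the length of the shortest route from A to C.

Enumerating some paths:
A → D → B → C: 10+25+9 = 44
A → D → E → C: 10+16+23 = 49
A → D → G → C: 10+14+12 = 36
A → D → E → G → C: 10+16+9+12 = 47
Cheapest is A → D → G → C at 36 min.

36 min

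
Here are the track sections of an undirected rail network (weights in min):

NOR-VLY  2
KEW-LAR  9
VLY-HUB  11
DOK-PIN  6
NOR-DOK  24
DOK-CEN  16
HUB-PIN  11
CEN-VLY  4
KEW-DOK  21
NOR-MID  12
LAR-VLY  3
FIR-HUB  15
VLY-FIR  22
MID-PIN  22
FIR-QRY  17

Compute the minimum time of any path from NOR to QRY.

41 min

Compare a few routes:
NOR - VLY - FIR - QRY: 2+22+17 = 41
NOR - DOK - PIN - HUB - FIR - QRY: 24+6+11+15+17 = 73
NOR - VLY - CEN - DOK - PIN - HUB - FIR - QRY: 2+4+16+6+11+15+17 = 71
NOR - VLY - HUB - FIR - QRY: 2+11+15+17 = 45
Cheapest is NOR - VLY - FIR - QRY at 41 min.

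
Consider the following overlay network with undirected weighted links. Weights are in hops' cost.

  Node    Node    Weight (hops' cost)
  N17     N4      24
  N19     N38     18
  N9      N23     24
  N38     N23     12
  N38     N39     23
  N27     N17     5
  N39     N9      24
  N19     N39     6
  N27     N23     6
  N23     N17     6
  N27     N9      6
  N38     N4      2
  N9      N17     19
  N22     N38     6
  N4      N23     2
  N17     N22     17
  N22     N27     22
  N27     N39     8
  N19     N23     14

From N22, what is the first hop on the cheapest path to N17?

N38

Compare a few routes:
N22 - N38 - N4 - N23 - N27 - N17: 6+2+2+6+5 = 21
N22 - N17: 17 = 17
N22 - N38 - N4 - N23 - N17: 6+2+2+6 = 16
Cheapest is N22 - N38 - N4 - N23 - N17 at 16 hops' cost.
So from N22 the first move is to N38.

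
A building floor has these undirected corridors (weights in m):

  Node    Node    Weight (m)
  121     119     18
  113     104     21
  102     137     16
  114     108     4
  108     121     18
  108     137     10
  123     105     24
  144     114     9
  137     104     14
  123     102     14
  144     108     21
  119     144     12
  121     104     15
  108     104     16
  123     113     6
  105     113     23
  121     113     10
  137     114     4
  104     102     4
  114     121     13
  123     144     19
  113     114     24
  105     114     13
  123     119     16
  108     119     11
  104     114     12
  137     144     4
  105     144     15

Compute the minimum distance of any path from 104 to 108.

16 m

Settle nodes by increasing distance from 104:
104: 0
102: 4  (via 104)
114: 12  (via 104)
137: 14  (via 104)
121: 15  (via 104)
108: 16  (via 104)
Shortest route: 104 → 108 = 16 m.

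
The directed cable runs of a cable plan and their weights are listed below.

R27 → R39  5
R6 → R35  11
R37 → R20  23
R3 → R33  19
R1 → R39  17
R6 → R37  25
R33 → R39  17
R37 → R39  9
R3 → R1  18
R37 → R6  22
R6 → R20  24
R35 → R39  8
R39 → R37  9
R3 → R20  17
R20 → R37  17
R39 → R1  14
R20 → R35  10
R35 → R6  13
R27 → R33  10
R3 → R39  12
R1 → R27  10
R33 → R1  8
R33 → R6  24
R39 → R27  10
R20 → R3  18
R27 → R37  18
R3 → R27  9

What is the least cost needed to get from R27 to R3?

55

Compare a few routes:
R27 - R33 - R39 - R37 - R20 - R3: 10+17+9+23+18 = 77
R27 - R33 - R6 - R20 - R3: 10+24+24+18 = 76
R27 - R39 - R37 - R20 - R3: 5+9+23+18 = 55
R27 - R37 - R20 - R3: 18+23+18 = 59
Cheapest is R27 - R39 - R37 - R20 - R3 at 55.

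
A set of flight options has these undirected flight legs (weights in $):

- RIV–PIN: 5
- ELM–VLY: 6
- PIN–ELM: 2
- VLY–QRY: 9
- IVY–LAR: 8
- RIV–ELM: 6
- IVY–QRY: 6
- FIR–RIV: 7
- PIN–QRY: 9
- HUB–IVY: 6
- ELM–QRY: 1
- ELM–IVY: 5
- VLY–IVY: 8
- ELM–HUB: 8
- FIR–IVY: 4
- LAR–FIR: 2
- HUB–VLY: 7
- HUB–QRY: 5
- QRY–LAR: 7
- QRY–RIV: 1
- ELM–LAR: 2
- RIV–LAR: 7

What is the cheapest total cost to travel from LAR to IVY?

$6

Settle nodes by increasing distance from LAR:
LAR: 0
FIR: 2  (via LAR)
ELM: 2  (via LAR)
QRY: 3  (via ELM)
RIV: 4  (via QRY)
PIN: 4  (via ELM)
IVY: 6  (via FIR)
Shortest route: LAR → FIR → IVY = $6.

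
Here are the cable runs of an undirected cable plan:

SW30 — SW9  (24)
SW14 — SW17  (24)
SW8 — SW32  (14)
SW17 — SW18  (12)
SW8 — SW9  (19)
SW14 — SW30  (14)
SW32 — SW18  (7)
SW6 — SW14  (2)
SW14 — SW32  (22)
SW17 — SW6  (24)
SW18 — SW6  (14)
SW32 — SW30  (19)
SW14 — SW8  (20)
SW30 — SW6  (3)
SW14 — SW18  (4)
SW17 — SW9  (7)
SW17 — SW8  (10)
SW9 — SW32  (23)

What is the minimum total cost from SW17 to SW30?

Running Dijkstra from SW17:
SW17: 0
SW9: 7  (via SW17)
SW8: 10  (via SW17)
SW18: 12  (via SW17)
SW14: 16  (via SW18)
SW6: 18  (via SW14)
SW32: 19  (via SW18)
SW30: 21  (via SW6)
Shortest route: SW17–SW18–SW14–SW6–SW30 = 21.

21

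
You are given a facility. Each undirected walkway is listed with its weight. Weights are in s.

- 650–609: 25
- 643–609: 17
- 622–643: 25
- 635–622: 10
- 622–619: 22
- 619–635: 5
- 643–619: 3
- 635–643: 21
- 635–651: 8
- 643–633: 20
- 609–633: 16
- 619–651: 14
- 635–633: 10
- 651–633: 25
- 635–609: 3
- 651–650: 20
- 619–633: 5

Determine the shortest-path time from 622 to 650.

Shortest distances from 622:
622: 0
635: 10  (via 622)
609: 13  (via 635)
619: 15  (via 635)
651: 18  (via 635)
643: 18  (via 619)
633: 20  (via 635)
650: 38  (via 609)
Shortest route: 622–635–609–650 = 38 s.

38 s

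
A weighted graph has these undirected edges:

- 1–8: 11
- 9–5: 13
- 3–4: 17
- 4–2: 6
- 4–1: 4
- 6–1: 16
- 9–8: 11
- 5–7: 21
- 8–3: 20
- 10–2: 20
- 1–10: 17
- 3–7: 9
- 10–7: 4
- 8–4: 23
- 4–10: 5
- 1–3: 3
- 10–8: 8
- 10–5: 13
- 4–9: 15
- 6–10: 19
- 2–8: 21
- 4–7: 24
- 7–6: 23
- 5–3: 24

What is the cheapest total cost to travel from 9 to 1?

19

Enumerating some paths:
9–8–10–4–1: 11+8+5+4 = 28
9–4–1: 15+4 = 19
9–8–1: 11+11 = 22
Cheapest is 9–4–1 at 19.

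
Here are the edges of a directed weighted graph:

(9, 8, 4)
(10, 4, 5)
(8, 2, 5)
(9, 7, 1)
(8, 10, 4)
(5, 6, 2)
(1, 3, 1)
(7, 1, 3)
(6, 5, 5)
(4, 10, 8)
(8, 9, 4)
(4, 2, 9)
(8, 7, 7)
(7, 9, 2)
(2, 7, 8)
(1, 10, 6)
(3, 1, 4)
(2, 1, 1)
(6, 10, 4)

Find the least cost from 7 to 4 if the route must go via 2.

Shortest 7→2: 7 → 9 → 8 → 2 = 11
Best 2 to 4: 2 → 1 → 10 → 4 costing 12
Total via 2: 11 + 12 = 23.

23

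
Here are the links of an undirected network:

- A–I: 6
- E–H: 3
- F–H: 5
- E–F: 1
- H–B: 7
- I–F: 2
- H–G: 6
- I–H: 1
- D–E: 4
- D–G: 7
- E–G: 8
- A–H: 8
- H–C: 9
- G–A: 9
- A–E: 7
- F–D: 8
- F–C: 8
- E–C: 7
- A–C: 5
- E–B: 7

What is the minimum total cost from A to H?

7

Running Dijkstra from A:
A: 0
C: 5  (via A)
I: 6  (via A)
E: 7  (via A)
H: 7  (via I)
Shortest route: A → I → H = 7.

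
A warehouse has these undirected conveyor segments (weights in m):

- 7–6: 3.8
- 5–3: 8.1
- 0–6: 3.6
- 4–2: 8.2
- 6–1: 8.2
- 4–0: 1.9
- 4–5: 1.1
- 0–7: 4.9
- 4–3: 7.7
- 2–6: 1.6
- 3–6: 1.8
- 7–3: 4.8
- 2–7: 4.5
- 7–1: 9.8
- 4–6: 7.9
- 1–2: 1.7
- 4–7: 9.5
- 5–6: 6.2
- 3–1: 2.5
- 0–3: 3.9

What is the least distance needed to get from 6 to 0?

3.6 m

Compare a few routes:
6 → 7 → 0: 3.8+4.9 = 8.7
6 → 3 → 0: 1.8+3.9 = 5.7
6 → 0: 3.6 = 3.6
The minimum is 3.6 m via 6 → 0.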